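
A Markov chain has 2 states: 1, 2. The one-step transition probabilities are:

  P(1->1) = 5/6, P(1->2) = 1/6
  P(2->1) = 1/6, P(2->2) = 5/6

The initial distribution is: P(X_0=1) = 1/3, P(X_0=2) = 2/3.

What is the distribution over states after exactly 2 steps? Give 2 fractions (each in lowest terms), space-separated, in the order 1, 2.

Propagating the distribution step by step (d_{t+1} = d_t * P):
d_0 = (1=1/3, 2=2/3)
  d_1[1] = 1/3*5/6 + 2/3*1/6 = 7/18
  d_1[2] = 1/3*1/6 + 2/3*5/6 = 11/18
d_1 = (1=7/18, 2=11/18)
  d_2[1] = 7/18*5/6 + 11/18*1/6 = 23/54
  d_2[2] = 7/18*1/6 + 11/18*5/6 = 31/54
d_2 = (1=23/54, 2=31/54)

Answer: 23/54 31/54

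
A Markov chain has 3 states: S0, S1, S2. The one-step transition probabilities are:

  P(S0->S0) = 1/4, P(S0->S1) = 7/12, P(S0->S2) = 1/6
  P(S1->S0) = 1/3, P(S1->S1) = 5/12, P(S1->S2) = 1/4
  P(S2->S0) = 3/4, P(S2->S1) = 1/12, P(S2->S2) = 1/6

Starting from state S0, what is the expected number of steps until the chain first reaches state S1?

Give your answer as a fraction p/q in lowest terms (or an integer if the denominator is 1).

Let h_i = expected steps to first reach S1 from state i.
Boundary: h_S1 = 0.
First-step equations for the other states:
  h_S0 = 1 + 1/4*h_S0 + 7/12*h_S1 + 1/6*h_S2
  h_S2 = 1 + 3/4*h_S0 + 1/12*h_S1 + 1/6*h_S2

Substituting h_S1 = 0 and rearranging gives the linear system (I - Q) h = 1:
  [3/4, -1/6] . (h_S0, h_S2) = 1
  [-3/4, 5/6] . (h_S0, h_S2) = 1

Solving yields:
  h_S0 = 2
  h_S2 = 3

Starting state is S0, so the expected hitting time is h_S0 = 2.

Answer: 2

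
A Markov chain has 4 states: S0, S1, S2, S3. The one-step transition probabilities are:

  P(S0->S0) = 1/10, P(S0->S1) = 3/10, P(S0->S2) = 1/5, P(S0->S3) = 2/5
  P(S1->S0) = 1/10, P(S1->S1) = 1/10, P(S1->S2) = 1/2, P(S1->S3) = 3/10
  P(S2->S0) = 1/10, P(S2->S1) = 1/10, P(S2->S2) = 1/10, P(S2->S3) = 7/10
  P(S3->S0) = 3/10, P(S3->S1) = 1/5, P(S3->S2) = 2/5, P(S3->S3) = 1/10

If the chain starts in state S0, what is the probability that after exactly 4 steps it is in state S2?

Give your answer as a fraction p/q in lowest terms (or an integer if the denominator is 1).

Computing P^4 by repeated multiplication:
P^1 =
  S0: [1/10, 3/10, 1/5, 2/5]
  S1: [1/10, 1/10, 1/2, 3/10]
  S2: [1/10, 1/10, 1/10, 7/10]
  S3: [3/10, 1/5, 2/5, 1/10]
P^2 =
  S0: [9/50, 4/25, 7/20, 31/100]
  S1: [4/25, 3/20, 6/25, 9/20]
  S2: [6/25, 19/100, 9/25, 21/100]
  S3: [3/25, 17/100, 6/25, 47/100]
P^3 =
  S0: [81/500, 167/1000, 11/40, 99/250]
  S1: [19/100, 177/1000, 311/1000, 161/500]
  S2: [71/500, 169/1000, 263/1000, 213/500]
  S3: [97/500, 171/1000, 321/1000, 157/500]
P^4 =
  S0: [112/625, 43/250, 1509/5000, 347/1000]
  S1: [411/2500, 851/5000, 179/625, 379/1000]
  S2: [463/2500, 171/1000, 387/1250, 1671/5000]
  S3: [407/2500, 851/5000, 141/500, 77/200]

(P^4)[S0 -> S2] = 1509/5000

Answer: 1509/5000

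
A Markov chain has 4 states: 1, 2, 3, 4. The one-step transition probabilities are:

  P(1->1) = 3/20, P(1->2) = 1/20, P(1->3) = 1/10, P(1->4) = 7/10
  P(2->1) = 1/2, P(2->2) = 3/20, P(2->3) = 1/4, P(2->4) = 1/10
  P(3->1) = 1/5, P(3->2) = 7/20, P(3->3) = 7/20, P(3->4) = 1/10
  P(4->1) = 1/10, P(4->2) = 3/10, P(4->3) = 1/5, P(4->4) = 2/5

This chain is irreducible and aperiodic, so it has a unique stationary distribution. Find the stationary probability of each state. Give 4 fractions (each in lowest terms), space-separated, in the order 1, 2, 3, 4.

The stationary distribution satisfies pi = pi * P, i.e.:
  pi_1 = 3/20*pi_1 + 1/2*pi_2 + 1/5*pi_3 + 1/10*pi_4
  pi_2 = 1/20*pi_1 + 3/20*pi_2 + 7/20*pi_3 + 3/10*pi_4
  pi_3 = 1/10*pi_1 + 1/4*pi_2 + 7/20*pi_3 + 1/5*pi_4
  pi_4 = 7/10*pi_1 + 1/10*pi_2 + 1/10*pi_3 + 2/5*pi_4
with normalization: pi_1 + pi_2 + pi_3 + pi_4 = 1.

Using the first 3 balance equations plus normalization, the linear system A*pi = b is:
  [-17/20, 1/2, 1/5, 1/10] . pi = 0
  [1/20, -17/20, 7/20, 3/10] . pi = 0
  [1/10, 1/4, -13/20, 1/5] . pi = 0
  [1, 1, 1, 1] . pi = 1

Solving yields:
  pi_1 = 2/9
  pi_2 = 2/9
  pi_3 = 2/9
  pi_4 = 1/3

Verification (pi * P):
  2/9*3/20 + 2/9*1/2 + 2/9*1/5 + 1/3*1/10 = 2/9 = pi_1  (ok)
  2/9*1/20 + 2/9*3/20 + 2/9*7/20 + 1/3*3/10 = 2/9 = pi_2  (ok)
  2/9*1/10 + 2/9*1/4 + 2/9*7/20 + 1/3*1/5 = 2/9 = pi_3  (ok)
  2/9*7/10 + 2/9*1/10 + 2/9*1/10 + 1/3*2/5 = 1/3 = pi_4  (ok)

Answer: 2/9 2/9 2/9 1/3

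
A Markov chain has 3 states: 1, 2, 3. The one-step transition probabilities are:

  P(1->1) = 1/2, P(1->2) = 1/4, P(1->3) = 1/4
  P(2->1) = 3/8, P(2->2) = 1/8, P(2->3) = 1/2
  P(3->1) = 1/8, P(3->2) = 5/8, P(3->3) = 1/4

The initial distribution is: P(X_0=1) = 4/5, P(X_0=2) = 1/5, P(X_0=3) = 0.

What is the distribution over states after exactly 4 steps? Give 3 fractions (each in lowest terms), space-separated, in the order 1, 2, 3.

Propagating the distribution step by step (d_{t+1} = d_t * P):
d_0 = (1=4/5, 2=1/5, 3=0)
  d_1[1] = 4/5*1/2 + 1/5*3/8 + 0*1/8 = 19/40
  d_1[2] = 4/5*1/4 + 1/5*1/8 + 0*5/8 = 9/40
  d_1[3] = 4/5*1/4 + 1/5*1/2 + 0*1/4 = 3/10
d_1 = (1=19/40, 2=9/40, 3=3/10)
  d_2[1] = 19/40*1/2 + 9/40*3/8 + 3/10*1/8 = 23/64
  d_2[2] = 19/40*1/4 + 9/40*1/8 + 3/10*5/8 = 107/320
  d_2[3] = 19/40*1/4 + 9/40*1/2 + 3/10*1/4 = 49/160
d_2 = (1=23/64, 2=107/320, 3=49/160)
  d_3[1] = 23/64*1/2 + 107/320*3/8 + 49/160*1/8 = 879/2560
  d_3[2] = 23/64*1/4 + 107/320*1/8 + 49/160*5/8 = 827/2560
  d_3[3] = 23/64*1/4 + 107/320*1/2 + 49/160*1/4 = 427/1280
d_3 = (1=879/2560, 2=827/2560, 3=427/1280)
  d_4[1] = 879/2560*1/2 + 827/2560*3/8 + 427/1280*1/8 = 6851/20480
  d_4[2] = 879/2560*1/4 + 827/2560*1/8 + 427/1280*5/8 = 1371/4096
  d_4[3] = 879/2560*1/4 + 827/2560*1/2 + 427/1280*1/4 = 3387/10240
d_4 = (1=6851/20480, 2=1371/4096, 3=3387/10240)

Answer: 6851/20480 1371/4096 3387/10240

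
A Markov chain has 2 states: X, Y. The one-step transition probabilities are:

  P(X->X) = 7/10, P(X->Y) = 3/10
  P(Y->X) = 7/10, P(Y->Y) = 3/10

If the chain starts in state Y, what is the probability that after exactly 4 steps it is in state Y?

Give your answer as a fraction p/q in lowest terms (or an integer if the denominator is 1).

Computing P^4 by repeated multiplication:
P^1 =
  X: [7/10, 3/10]
  Y: [7/10, 3/10]
P^2 =
  X: [7/10, 3/10]
  Y: [7/10, 3/10]
P^3 =
  X: [7/10, 3/10]
  Y: [7/10, 3/10]
P^4 =
  X: [7/10, 3/10]
  Y: [7/10, 3/10]

(P^4)[Y -> Y] = 3/10

Answer: 3/10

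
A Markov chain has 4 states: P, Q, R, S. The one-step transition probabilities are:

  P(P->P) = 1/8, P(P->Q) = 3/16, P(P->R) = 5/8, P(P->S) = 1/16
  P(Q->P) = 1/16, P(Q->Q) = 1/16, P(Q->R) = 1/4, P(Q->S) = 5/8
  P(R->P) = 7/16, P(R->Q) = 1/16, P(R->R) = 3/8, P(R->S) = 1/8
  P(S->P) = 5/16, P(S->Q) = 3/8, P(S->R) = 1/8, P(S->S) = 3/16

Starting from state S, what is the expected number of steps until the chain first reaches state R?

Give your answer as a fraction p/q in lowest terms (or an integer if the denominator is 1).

Let h_i = expected steps to first reach R from state i.
Boundary: h_R = 0.
First-step equations for the other states:
  h_P = 1 + 1/8*h_P + 3/16*h_Q + 5/8*h_R + 1/16*h_S
  h_Q = 1 + 1/16*h_P + 1/16*h_Q + 1/4*h_R + 5/8*h_S
  h_S = 1 + 5/16*h_P + 3/8*h_Q + 1/8*h_R + 3/16*h_S

Substituting h_R = 0 and rearranging gives the linear system (I - Q) h = 1:
  [7/8, -3/16, -1/16] . (h_P, h_Q, h_S) = 1
  [-1/16, 15/16, -5/8] . (h_P, h_Q, h_S) = 1
  [-5/16, -3/8, 13/16] . (h_P, h_Q, h_S) = 1

Solving yields:
  h_P = 20/9
  h_Q = 508/135
  h_S = 172/45

Starting state is S, so the expected hitting time is h_S = 172/45.

Answer: 172/45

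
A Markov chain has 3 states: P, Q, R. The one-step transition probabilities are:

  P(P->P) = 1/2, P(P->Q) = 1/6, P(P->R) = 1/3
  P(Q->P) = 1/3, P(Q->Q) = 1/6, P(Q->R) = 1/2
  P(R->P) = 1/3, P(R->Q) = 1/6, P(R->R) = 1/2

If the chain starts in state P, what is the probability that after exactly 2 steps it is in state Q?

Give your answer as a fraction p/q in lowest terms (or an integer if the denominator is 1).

Answer: 1/6

Derivation:
Computing P^2 by repeated multiplication:
P^1 =
  P: [1/2, 1/6, 1/3]
  Q: [1/3, 1/6, 1/2]
  R: [1/3, 1/6, 1/2]
P^2 =
  P: [5/12, 1/6, 5/12]
  Q: [7/18, 1/6, 4/9]
  R: [7/18, 1/6, 4/9]

(P^2)[P -> Q] = 1/6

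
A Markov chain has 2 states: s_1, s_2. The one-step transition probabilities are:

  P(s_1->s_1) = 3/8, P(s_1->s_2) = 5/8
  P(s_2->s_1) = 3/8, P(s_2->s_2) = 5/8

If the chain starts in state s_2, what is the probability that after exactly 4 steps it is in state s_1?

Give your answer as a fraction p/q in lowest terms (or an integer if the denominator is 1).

Computing P^4 by repeated multiplication:
P^1 =
  s_1: [3/8, 5/8]
  s_2: [3/8, 5/8]
P^2 =
  s_1: [3/8, 5/8]
  s_2: [3/8, 5/8]
P^3 =
  s_1: [3/8, 5/8]
  s_2: [3/8, 5/8]
P^4 =
  s_1: [3/8, 5/8]
  s_2: [3/8, 5/8]

(P^4)[s_2 -> s_1] = 3/8

Answer: 3/8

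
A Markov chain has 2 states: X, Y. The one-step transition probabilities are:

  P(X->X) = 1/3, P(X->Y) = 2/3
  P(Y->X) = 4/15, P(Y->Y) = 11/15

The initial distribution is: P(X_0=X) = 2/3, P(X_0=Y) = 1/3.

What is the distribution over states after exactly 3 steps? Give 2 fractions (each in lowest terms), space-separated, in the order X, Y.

Answer: 2894/10125 7231/10125

Derivation:
Propagating the distribution step by step (d_{t+1} = d_t * P):
d_0 = (X=2/3, Y=1/3)
  d_1[X] = 2/3*1/3 + 1/3*4/15 = 14/45
  d_1[Y] = 2/3*2/3 + 1/3*11/15 = 31/45
d_1 = (X=14/45, Y=31/45)
  d_2[X] = 14/45*1/3 + 31/45*4/15 = 194/675
  d_2[Y] = 14/45*2/3 + 31/45*11/15 = 481/675
d_2 = (X=194/675, Y=481/675)
  d_3[X] = 194/675*1/3 + 481/675*4/15 = 2894/10125
  d_3[Y] = 194/675*2/3 + 481/675*11/15 = 7231/10125
d_3 = (X=2894/10125, Y=7231/10125)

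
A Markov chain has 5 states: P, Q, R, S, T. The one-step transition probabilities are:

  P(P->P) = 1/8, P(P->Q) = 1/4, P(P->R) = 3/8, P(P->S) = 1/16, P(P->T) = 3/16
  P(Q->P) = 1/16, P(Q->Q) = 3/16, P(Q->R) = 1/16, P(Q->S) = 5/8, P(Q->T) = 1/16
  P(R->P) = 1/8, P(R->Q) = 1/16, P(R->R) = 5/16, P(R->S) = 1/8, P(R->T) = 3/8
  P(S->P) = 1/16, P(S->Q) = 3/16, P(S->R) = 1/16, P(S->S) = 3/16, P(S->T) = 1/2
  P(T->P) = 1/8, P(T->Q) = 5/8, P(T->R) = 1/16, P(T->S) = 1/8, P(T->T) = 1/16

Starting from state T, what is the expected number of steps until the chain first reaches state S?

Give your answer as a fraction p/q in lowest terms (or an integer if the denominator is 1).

Answer: 22928/6831

Derivation:
Let h_i = expected steps to first reach S from state i.
Boundary: h_S = 0.
First-step equations for the other states:
  h_P = 1 + 1/8*h_P + 1/4*h_Q + 3/8*h_R + 1/16*h_S + 3/16*h_T
  h_Q = 1 + 1/16*h_P + 3/16*h_Q + 1/16*h_R + 5/8*h_S + 1/16*h_T
  h_R = 1 + 1/8*h_P + 1/16*h_Q + 5/16*h_R + 1/8*h_S + 3/8*h_T
  h_T = 1 + 1/8*h_P + 5/8*h_Q + 1/16*h_R + 1/8*h_S + 1/16*h_T

Substituting h_S = 0 and rearranging gives the linear system (I - Q) h = 1:
  [7/8, -1/4, -3/8, -3/16] . (h_P, h_Q, h_R, h_T) = 1
  [-1/16, 13/16, -1/16, -1/16] . (h_P, h_Q, h_R, h_T) = 1
  [-1/8, -1/16, 11/16, -3/8] . (h_P, h_Q, h_R, h_T) = 1
  [-1/8, -5/8, -1/16, 15/16] . (h_P, h_Q, h_R, h_T) = 1

Solving yields:
  h_P = 2672/621
  h_Q = 14672/6831
  h_R = 29120/6831
  h_T = 22928/6831

Starting state is T, so the expected hitting time is h_T = 22928/6831.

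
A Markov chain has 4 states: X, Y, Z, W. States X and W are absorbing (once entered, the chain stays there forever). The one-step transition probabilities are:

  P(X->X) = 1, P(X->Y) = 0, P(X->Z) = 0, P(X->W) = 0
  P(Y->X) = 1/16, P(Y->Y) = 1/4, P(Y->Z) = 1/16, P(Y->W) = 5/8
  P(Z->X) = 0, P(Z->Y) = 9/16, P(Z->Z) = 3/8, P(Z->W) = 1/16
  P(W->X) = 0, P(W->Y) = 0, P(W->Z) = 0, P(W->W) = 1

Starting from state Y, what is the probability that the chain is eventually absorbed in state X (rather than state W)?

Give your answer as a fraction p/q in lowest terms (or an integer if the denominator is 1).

Answer: 10/111

Derivation:
Let a_i = P(absorbed in X | start in state i).
Boundary conditions: a_X = 1, a_W = 0.
For each transient state i, a_i = sum_j P(i->j) * a_j:
  a_Y = 1/16*a_X + 1/4*a_Y + 1/16*a_Z + 5/8*a_W
  a_Z = 0*a_X + 9/16*a_Y + 3/8*a_Z + 1/16*a_W

Substituting a_X = 1 and a_W = 0, rearrange to (I - Q) a = r where r[i] = P(i -> X):
  [3/4, -1/16] . (a_Y, a_Z) = 1/16
  [-9/16, 5/8] . (a_Y, a_Z) = 0

Solving yields:
  a_Y = 10/111
  a_Z = 3/37

Starting state is Y, so the absorption probability is a_Y = 10/111.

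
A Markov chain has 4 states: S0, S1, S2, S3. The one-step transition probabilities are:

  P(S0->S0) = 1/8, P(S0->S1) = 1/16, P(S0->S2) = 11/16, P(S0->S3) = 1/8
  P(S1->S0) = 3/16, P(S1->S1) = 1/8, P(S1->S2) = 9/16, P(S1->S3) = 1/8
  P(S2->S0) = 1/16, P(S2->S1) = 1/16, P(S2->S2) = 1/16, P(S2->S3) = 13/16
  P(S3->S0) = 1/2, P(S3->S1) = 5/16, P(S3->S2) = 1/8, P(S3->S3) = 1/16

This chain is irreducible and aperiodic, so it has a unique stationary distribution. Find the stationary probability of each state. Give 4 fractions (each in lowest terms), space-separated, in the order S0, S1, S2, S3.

Answer: 1912/8203 1233/8203 2485/8203 2573/8203

Derivation:
The stationary distribution satisfies pi = pi * P, i.e.:
  pi_S0 = 1/8*pi_S0 + 3/16*pi_S1 + 1/16*pi_S2 + 1/2*pi_S3
  pi_S1 = 1/16*pi_S0 + 1/8*pi_S1 + 1/16*pi_S2 + 5/16*pi_S3
  pi_S2 = 11/16*pi_S0 + 9/16*pi_S1 + 1/16*pi_S2 + 1/8*pi_S3
  pi_S3 = 1/8*pi_S0 + 1/8*pi_S1 + 13/16*pi_S2 + 1/16*pi_S3
with normalization: pi_S0 + pi_S1 + pi_S2 + pi_S3 = 1.

Using the first 3 balance equations plus normalization, the linear system A*pi = b is:
  [-7/8, 3/16, 1/16, 1/2] . pi = 0
  [1/16, -7/8, 1/16, 5/16] . pi = 0
  [11/16, 9/16, -15/16, 1/8] . pi = 0
  [1, 1, 1, 1] . pi = 1

Solving yields:
  pi_S0 = 1912/8203
  pi_S1 = 1233/8203
  pi_S2 = 2485/8203
  pi_S3 = 2573/8203

Verification (pi * P):
  1912/8203*1/8 + 1233/8203*3/16 + 2485/8203*1/16 + 2573/8203*1/2 = 1912/8203 = pi_S0  (ok)
  1912/8203*1/16 + 1233/8203*1/8 + 2485/8203*1/16 + 2573/8203*5/16 = 1233/8203 = pi_S1  (ok)
  1912/8203*11/16 + 1233/8203*9/16 + 2485/8203*1/16 + 2573/8203*1/8 = 2485/8203 = pi_S2  (ok)
  1912/8203*1/8 + 1233/8203*1/8 + 2485/8203*13/16 + 2573/8203*1/16 = 2573/8203 = pi_S3  (ok)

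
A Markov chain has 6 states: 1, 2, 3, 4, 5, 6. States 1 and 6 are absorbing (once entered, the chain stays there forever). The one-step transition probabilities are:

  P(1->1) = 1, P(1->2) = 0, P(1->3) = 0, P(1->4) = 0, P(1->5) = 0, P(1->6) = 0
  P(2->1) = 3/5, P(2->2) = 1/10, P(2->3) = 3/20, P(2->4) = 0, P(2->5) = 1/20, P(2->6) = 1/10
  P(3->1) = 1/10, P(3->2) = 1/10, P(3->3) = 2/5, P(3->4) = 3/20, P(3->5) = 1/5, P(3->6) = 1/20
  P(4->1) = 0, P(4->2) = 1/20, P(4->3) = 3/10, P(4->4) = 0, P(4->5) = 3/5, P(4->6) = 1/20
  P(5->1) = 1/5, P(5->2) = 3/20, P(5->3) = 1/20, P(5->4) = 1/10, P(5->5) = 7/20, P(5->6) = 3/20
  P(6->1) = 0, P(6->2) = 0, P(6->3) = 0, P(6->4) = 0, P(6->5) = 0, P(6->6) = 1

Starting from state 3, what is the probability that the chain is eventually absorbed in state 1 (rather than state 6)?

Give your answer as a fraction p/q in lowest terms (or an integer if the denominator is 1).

Let a_i = P(absorbed in 1 | start in state i).
Boundary conditions: a_1 = 1, a_6 = 0.
For each transient state i, a_i = sum_j P(i->j) * a_j:
  a_2 = 3/5*a_1 + 1/10*a_2 + 3/20*a_3 + 0*a_4 + 1/20*a_5 + 1/10*a_6
  a_3 = 1/10*a_1 + 1/10*a_2 + 2/5*a_3 + 3/20*a_4 + 1/5*a_5 + 1/20*a_6
  a_4 = 0*a_1 + 1/20*a_2 + 3/10*a_3 + 0*a_4 + 3/5*a_5 + 1/20*a_6
  a_5 = 1/5*a_1 + 3/20*a_2 + 1/20*a_3 + 1/10*a_4 + 7/20*a_5 + 3/20*a_6

Substituting a_1 = 1 and a_6 = 0, rearrange to (I - Q) a = r where r[i] = P(i -> 1):
  [9/10, -3/20, 0, -1/20] . (a_2, a_3, a_4, a_5) = 3/5
  [-1/10, 3/5, -3/20, -1/5] . (a_2, a_3, a_4, a_5) = 1/10
  [-1/20, -3/10, 1, -3/5] . (a_2, a_3, a_4, a_5) = 0
  [-3/20, -1/20, -1/10, 13/20] . (a_2, a_3, a_4, a_5) = 1/5

Solving yields:
  a_2 = 16484/20227
  a_3 = 13650/20227
  a_4 = 12742/20227
  a_5 = 13038/20227

Starting state is 3, so the absorption probability is a_3 = 13650/20227.

Answer: 13650/20227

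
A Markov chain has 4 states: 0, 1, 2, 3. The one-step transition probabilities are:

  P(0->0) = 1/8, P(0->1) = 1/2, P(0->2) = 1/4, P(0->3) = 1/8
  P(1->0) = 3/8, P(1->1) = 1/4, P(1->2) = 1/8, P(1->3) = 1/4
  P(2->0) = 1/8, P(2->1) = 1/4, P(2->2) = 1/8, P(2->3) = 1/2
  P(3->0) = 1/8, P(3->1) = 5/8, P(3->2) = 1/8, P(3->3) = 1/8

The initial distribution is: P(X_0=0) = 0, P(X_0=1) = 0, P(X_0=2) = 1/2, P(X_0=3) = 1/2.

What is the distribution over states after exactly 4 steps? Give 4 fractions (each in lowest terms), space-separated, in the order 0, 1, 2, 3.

Propagating the distribution step by step (d_{t+1} = d_t * P):
d_0 = (0=0, 1=0, 2=1/2, 3=1/2)
  d_1[0] = 0*1/8 + 0*3/8 + 1/2*1/8 + 1/2*1/8 = 1/8
  d_1[1] = 0*1/2 + 0*1/4 + 1/2*1/4 + 1/2*5/8 = 7/16
  d_1[2] = 0*1/4 + 0*1/8 + 1/2*1/8 + 1/2*1/8 = 1/8
  d_1[3] = 0*1/8 + 0*1/4 + 1/2*1/2 + 1/2*1/8 = 5/16
d_1 = (0=1/8, 1=7/16, 2=1/8, 3=5/16)
  d_2[0] = 1/8*1/8 + 7/16*3/8 + 1/8*1/8 + 5/16*1/8 = 15/64
  d_2[1] = 1/8*1/2 + 7/16*1/4 + 1/8*1/4 + 5/16*5/8 = 51/128
  d_2[2] = 1/8*1/4 + 7/16*1/8 + 1/8*1/8 + 5/16*1/8 = 9/64
  d_2[3] = 1/8*1/8 + 7/16*1/4 + 1/8*1/2 + 5/16*1/8 = 29/128
d_2 = (0=15/64, 1=51/128, 2=9/64, 3=29/128)
  d_3[0] = 15/64*1/8 + 51/128*3/8 + 9/64*1/8 + 29/128*1/8 = 115/512
  d_3[1] = 15/64*1/2 + 51/128*1/4 + 9/64*1/4 + 29/128*5/8 = 403/1024
  d_3[2] = 15/64*1/4 + 51/128*1/8 + 9/64*1/8 + 29/128*1/8 = 79/512
  d_3[3] = 15/64*1/8 + 51/128*1/4 + 9/64*1/2 + 29/128*1/8 = 233/1024
d_3 = (0=115/512, 1=403/1024, 2=79/512, 3=233/1024)
  d_4[0] = 115/512*1/8 + 403/1024*3/8 + 79/512*1/8 + 233/1024*1/8 = 915/4096
  d_4[1] = 115/512*1/2 + 403/1024*1/4 + 79/512*1/4 + 233/1024*5/8 = 3207/8192
  d_4[2] = 115/512*1/4 + 403/1024*1/8 + 79/512*1/8 + 233/1024*1/8 = 627/4096
  d_4[3] = 115/512*1/8 + 403/1024*1/4 + 79/512*1/2 + 233/1024*1/8 = 1901/8192
d_4 = (0=915/4096, 1=3207/8192, 2=627/4096, 3=1901/8192)

Answer: 915/4096 3207/8192 627/4096 1901/8192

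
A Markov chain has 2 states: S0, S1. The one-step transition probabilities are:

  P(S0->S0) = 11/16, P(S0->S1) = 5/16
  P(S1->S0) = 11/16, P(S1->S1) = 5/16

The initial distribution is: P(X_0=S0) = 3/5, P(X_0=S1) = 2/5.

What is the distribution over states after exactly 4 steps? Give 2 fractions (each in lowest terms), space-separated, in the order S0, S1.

Answer: 11/16 5/16

Derivation:
Propagating the distribution step by step (d_{t+1} = d_t * P):
d_0 = (S0=3/5, S1=2/5)
  d_1[S0] = 3/5*11/16 + 2/5*11/16 = 11/16
  d_1[S1] = 3/5*5/16 + 2/5*5/16 = 5/16
d_1 = (S0=11/16, S1=5/16)
  d_2[S0] = 11/16*11/16 + 5/16*11/16 = 11/16
  d_2[S1] = 11/16*5/16 + 5/16*5/16 = 5/16
d_2 = (S0=11/16, S1=5/16)
  d_3[S0] = 11/16*11/16 + 5/16*11/16 = 11/16
  d_3[S1] = 11/16*5/16 + 5/16*5/16 = 5/16
d_3 = (S0=11/16, S1=5/16)
  d_4[S0] = 11/16*11/16 + 5/16*11/16 = 11/16
  d_4[S1] = 11/16*5/16 + 5/16*5/16 = 5/16
d_4 = (S0=11/16, S1=5/16)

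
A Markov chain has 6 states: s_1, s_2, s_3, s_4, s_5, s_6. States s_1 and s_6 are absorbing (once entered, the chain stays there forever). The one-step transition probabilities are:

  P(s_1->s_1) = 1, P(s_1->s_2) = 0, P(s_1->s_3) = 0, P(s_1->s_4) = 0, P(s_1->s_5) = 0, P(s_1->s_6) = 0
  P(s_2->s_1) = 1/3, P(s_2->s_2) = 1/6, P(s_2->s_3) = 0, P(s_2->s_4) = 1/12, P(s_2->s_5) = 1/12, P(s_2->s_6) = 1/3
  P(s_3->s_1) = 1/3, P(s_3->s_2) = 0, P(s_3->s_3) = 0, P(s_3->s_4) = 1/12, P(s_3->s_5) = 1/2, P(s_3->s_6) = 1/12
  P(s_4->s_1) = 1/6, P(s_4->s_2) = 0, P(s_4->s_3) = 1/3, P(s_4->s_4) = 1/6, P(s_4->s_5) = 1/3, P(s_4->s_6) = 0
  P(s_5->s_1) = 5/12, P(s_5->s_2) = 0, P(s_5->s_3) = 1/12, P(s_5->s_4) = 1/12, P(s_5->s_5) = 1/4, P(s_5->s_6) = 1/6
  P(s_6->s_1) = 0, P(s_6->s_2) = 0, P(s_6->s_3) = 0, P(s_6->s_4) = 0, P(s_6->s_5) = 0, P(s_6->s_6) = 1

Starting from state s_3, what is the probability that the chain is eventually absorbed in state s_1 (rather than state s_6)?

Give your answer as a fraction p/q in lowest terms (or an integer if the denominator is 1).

Let a_i = P(absorbed in s_1 | start in state i).
Boundary conditions: a_s_1 = 1, a_s_6 = 0.
For each transient state i, a_i = sum_j P(i->j) * a_j:
  a_s_2 = 1/3*a_s_1 + 1/6*a_s_2 + 0*a_s_3 + 1/12*a_s_4 + 1/12*a_s_5 + 1/3*a_s_6
  a_s_3 = 1/3*a_s_1 + 0*a_s_2 + 0*a_s_3 + 1/12*a_s_4 + 1/2*a_s_5 + 1/12*a_s_6
  a_s_4 = 1/6*a_s_1 + 0*a_s_2 + 1/3*a_s_3 + 1/6*a_s_4 + 1/3*a_s_5 + 0*a_s_6
  a_s_5 = 5/12*a_s_1 + 0*a_s_2 + 1/12*a_s_3 + 1/12*a_s_4 + 1/4*a_s_5 + 1/6*a_s_6

Substituting a_s_1 = 1 and a_s_6 = 0, rearrange to (I - Q) a = r where r[i] = P(i -> s_1):
  [5/6, 0, -1/12, -1/12] . (a_s_2, a_s_3, a_s_4, a_s_5) = 1/3
  [0, 1, -1/12, -1/2] . (a_s_2, a_s_3, a_s_4, a_s_5) = 1/3
  [0, -1/3, 5/6, -1/3] . (a_s_2, a_s_3, a_s_4, a_s_5) = 1/6
  [0, -1/12, -1/12, 3/4] . (a_s_2, a_s_3, a_s_4, a_s_5) = 5/12

Solving yields:
  a_s_2 = 2509/4540
  a_s_3 = 347/454
  a_s_4 = 181/227
  a_s_5 = 331/454

Starting state is s_3, so the absorption probability is a_s_3 = 347/454.

Answer: 347/454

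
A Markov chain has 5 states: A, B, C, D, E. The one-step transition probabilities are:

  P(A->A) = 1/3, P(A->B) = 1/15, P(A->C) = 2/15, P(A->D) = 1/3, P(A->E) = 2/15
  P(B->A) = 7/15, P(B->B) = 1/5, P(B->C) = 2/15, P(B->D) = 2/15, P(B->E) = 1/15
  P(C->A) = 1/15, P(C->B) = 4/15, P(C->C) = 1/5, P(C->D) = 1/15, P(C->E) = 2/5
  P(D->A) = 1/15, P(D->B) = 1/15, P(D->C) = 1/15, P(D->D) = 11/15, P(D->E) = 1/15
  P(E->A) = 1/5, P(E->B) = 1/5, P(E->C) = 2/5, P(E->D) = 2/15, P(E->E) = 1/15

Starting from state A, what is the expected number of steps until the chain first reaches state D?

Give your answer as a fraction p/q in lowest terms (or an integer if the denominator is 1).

Let h_i = expected steps to first reach D from state i.
Boundary: h_D = 0.
First-step equations for the other states:
  h_A = 1 + 1/3*h_A + 1/15*h_B + 2/15*h_C + 1/3*h_D + 2/15*h_E
  h_B = 1 + 7/15*h_A + 1/5*h_B + 2/15*h_C + 2/15*h_D + 1/15*h_E
  h_C = 1 + 1/15*h_A + 4/15*h_B + 1/5*h_C + 1/15*h_D + 2/5*h_E
  h_E = 1 + 1/5*h_A + 1/5*h_B + 2/5*h_C + 2/15*h_D + 1/15*h_E

Substituting h_D = 0 and rearranging gives the linear system (I - Q) h = 1:
  [2/3, -1/15, -2/15, -2/15] . (h_A, h_B, h_C, h_E) = 1
  [-7/15, 4/5, -2/15, -1/15] . (h_A, h_B, h_C, h_E) = 1
  [-1/15, -4/15, 4/5, -2/5] . (h_A, h_B, h_C, h_E) = 1
  [-1/5, -1/5, -2/5, 14/15] . (h_A, h_B, h_C, h_E) = 1

Solving yields:
  h_A = 1715/379
  h_B = 8275/1516
  h_C = 19495/3032
  h_E = 9045/1516

Starting state is A, so the expected hitting time is h_A = 1715/379.

Answer: 1715/379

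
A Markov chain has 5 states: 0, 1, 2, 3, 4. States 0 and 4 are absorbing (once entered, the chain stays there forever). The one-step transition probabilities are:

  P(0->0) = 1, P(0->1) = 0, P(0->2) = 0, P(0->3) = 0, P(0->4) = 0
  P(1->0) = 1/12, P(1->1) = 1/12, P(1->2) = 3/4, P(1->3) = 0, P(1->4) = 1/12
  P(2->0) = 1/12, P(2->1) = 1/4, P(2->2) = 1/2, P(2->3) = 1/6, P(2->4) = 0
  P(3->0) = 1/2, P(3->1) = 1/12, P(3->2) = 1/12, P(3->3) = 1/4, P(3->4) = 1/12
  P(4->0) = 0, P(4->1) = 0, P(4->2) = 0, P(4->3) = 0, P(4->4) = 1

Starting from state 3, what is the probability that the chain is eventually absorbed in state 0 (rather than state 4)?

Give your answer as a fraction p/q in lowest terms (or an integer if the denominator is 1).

Answer: 263/311

Derivation:
Let a_i = P(absorbed in 0 | start in state i).
Boundary conditions: a_0 = 1, a_4 = 0.
For each transient state i, a_i = sum_j P(i->j) * a_j:
  a_1 = 1/12*a_0 + 1/12*a_1 + 3/4*a_2 + 0*a_3 + 1/12*a_4
  a_2 = 1/12*a_0 + 1/4*a_1 + 1/2*a_2 + 1/6*a_3 + 0*a_4
  a_3 = 1/2*a_0 + 1/12*a_1 + 1/12*a_2 + 1/4*a_3 + 1/12*a_4

Substituting a_0 = 1 and a_4 = 0, rearrange to (I - Q) a = r where r[i] = P(i -> 0):
  [11/12, -3/4, 0] . (a_1, a_2, a_3) = 1/12
  [-1/4, 1/2, -1/6] . (a_1, a_2, a_3) = 1/12
  [-1/12, -1/12, 3/4] . (a_1, a_2, a_3) = 1/2

Solving yields:
  a_1 = 241/311
  a_2 = 260/311
  a_3 = 263/311

Starting state is 3, so the absorption probability is a_3 = 263/311.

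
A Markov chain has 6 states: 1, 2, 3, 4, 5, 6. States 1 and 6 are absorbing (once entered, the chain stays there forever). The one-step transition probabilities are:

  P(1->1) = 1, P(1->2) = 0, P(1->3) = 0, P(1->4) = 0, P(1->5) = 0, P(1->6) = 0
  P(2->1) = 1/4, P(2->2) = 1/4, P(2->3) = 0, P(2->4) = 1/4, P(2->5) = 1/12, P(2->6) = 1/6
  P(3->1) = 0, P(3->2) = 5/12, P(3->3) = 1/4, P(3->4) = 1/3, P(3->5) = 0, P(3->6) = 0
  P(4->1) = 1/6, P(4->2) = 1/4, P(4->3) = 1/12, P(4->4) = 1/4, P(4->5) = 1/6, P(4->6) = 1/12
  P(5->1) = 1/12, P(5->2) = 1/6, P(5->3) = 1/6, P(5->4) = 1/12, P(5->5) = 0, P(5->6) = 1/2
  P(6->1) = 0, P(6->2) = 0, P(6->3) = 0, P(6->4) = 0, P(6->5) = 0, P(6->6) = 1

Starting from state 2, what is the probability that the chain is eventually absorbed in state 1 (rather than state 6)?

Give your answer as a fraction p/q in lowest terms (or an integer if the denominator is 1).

Answer: 387/710

Derivation:
Let a_i = P(absorbed in 1 | start in state i).
Boundary conditions: a_1 = 1, a_6 = 0.
For each transient state i, a_i = sum_j P(i->j) * a_j:
  a_2 = 1/4*a_1 + 1/4*a_2 + 0*a_3 + 1/4*a_4 + 1/12*a_5 + 1/6*a_6
  a_3 = 0*a_1 + 5/12*a_2 + 1/4*a_3 + 1/3*a_4 + 0*a_5 + 0*a_6
  a_4 = 1/6*a_1 + 1/4*a_2 + 1/12*a_3 + 1/4*a_4 + 1/6*a_5 + 1/12*a_6
  a_5 = 1/12*a_1 + 1/6*a_2 + 1/6*a_3 + 1/12*a_4 + 0*a_5 + 1/2*a_6

Substituting a_1 = 1 and a_6 = 0, rearrange to (I - Q) a = r where r[i] = P(i -> 1):
  [3/4, 0, -1/4, -1/12] . (a_2, a_3, a_4, a_5) = 1/4
  [-5/12, 3/4, -1/3, 0] . (a_2, a_3, a_4, a_5) = 0
  [-1/4, -1/12, 3/4, -1/6] . (a_2, a_3, a_4, a_5) = 1/6
  [-1/6, -1/6, -1/12, 1] . (a_2, a_3, a_4, a_5) = 1/12

Solving yields:
  a_2 = 387/710
  a_3 = 383/710
  a_4 = 189/355
  a_5 = 219/710

Starting state is 2, so the absorption probability is a_2 = 387/710.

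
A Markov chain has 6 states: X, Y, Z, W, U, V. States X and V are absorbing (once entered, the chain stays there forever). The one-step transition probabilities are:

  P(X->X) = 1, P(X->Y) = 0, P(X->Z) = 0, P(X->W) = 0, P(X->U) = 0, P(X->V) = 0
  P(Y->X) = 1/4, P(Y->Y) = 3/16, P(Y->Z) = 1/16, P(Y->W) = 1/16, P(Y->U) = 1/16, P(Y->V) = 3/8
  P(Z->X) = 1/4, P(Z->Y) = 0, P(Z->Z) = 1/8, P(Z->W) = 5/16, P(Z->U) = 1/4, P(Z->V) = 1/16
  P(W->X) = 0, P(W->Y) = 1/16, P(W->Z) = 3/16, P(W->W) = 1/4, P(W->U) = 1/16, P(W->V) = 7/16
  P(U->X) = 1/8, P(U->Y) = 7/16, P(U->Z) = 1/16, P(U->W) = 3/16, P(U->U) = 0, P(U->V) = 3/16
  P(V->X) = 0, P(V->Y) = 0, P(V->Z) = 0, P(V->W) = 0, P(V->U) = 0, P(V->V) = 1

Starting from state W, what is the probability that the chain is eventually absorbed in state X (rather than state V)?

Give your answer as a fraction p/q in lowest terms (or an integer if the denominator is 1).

Answer: 2440/14069

Derivation:
Let a_i = P(absorbed in X | start in state i).
Boundary conditions: a_X = 1, a_V = 0.
For each transient state i, a_i = sum_j P(i->j) * a_j:
  a_Y = 1/4*a_X + 3/16*a_Y + 1/16*a_Z + 1/16*a_W + 1/16*a_U + 3/8*a_V
  a_Z = 1/4*a_X + 0*a_Y + 1/8*a_Z + 5/16*a_W + 1/4*a_U + 1/16*a_V
  a_W = 0*a_X + 1/16*a_Y + 3/16*a_Z + 1/4*a_W + 1/16*a_U + 7/16*a_V
  a_U = 1/8*a_X + 7/16*a_Y + 1/16*a_Z + 3/16*a_W + 0*a_U + 3/16*a_V

Substituting a_X = 1 and a_V = 0, rearrange to (I - Q) a = r where r[i] = P(i -> X):
  [13/16, -1/16, -1/16, -1/16] . (a_Y, a_Z, a_W, a_U) = 1/4
  [0, 7/8, -5/16, -1/4] . (a_Y, a_Z, a_W, a_U) = 1/4
  [-1/16, -3/16, 3/4, -1/16] . (a_Y, a_Z, a_W, a_U) = 0
  [-7/16, -1/16, -3/16, 1] . (a_Y, a_Z, a_W, a_U) = 1/8

Solving yields:
  a_Y = 5384/14069
  a_Z = 6310/14069
  a_W = 2440/14069
  a_U = 4966/14069

Starting state is W, so the absorption probability is a_W = 2440/14069.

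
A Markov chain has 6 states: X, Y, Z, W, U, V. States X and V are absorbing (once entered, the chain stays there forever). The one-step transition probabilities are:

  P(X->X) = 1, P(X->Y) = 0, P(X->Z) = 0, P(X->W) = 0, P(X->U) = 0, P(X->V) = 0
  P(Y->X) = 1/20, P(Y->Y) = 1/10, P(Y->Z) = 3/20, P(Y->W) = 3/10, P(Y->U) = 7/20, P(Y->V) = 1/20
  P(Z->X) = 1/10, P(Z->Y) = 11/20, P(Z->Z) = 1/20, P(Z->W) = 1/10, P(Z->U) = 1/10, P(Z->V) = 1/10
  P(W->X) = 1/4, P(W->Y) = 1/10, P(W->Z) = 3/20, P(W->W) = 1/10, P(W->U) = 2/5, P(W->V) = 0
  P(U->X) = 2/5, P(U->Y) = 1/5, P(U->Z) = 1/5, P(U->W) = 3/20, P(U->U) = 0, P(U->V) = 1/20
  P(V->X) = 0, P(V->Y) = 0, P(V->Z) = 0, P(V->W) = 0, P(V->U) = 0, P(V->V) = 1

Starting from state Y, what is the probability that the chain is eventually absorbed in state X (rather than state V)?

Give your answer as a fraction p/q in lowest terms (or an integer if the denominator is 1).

Let a_i = P(absorbed in X | start in state i).
Boundary conditions: a_X = 1, a_V = 0.
For each transient state i, a_i = sum_j P(i->j) * a_j:
  a_Y = 1/20*a_X + 1/10*a_Y + 3/20*a_Z + 3/10*a_W + 7/20*a_U + 1/20*a_V
  a_Z = 1/10*a_X + 11/20*a_Y + 1/20*a_Z + 1/10*a_W + 1/10*a_U + 1/10*a_V
  a_W = 1/4*a_X + 1/10*a_Y + 3/20*a_Z + 1/10*a_W + 2/5*a_U + 0*a_V
  a_U = 2/5*a_X + 1/5*a_Y + 1/5*a_Z + 3/20*a_W + 0*a_U + 1/20*a_V

Substituting a_X = 1 and a_V = 0, rearrange to (I - Q) a = r where r[i] = P(i -> X):
  [9/10, -3/20, -3/10, -7/20] . (a_Y, a_Z, a_W, a_U) = 1/20
  [-11/20, 19/20, -1/10, -1/10] . (a_Y, a_Z, a_W, a_U) = 1/10
  [-1/10, -3/20, 9/10, -2/5] . (a_Y, a_Z, a_W, a_U) = 1/4
  [-1/5, -1/5, -3/20, 1] . (a_Y, a_Z, a_W, a_U) = 2/5

Solving yields:
  a_Y = 52065/65813
  a_Z = 48823/65813
  a_W = 56648/65813
  a_U = 5000/5983

Starting state is Y, so the absorption probability is a_Y = 52065/65813.

Answer: 52065/65813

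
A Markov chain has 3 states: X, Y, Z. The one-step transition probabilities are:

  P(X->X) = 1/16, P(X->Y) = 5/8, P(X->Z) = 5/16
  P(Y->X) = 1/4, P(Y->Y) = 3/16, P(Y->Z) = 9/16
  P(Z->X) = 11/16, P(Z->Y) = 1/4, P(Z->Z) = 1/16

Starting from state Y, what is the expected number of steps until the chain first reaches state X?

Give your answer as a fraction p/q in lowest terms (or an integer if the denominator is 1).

Answer: 128/53

Derivation:
Let h_i = expected steps to first reach X from state i.
Boundary: h_X = 0.
First-step equations for the other states:
  h_Y = 1 + 1/4*h_X + 3/16*h_Y + 9/16*h_Z
  h_Z = 1 + 11/16*h_X + 1/4*h_Y + 1/16*h_Z

Substituting h_X = 0 and rearranging gives the linear system (I - Q) h = 1:
  [13/16, -9/16] . (h_Y, h_Z) = 1
  [-1/4, 15/16] . (h_Y, h_Z) = 1

Solving yields:
  h_Y = 128/53
  h_Z = 272/159

Starting state is Y, so the expected hitting time is h_Y = 128/53.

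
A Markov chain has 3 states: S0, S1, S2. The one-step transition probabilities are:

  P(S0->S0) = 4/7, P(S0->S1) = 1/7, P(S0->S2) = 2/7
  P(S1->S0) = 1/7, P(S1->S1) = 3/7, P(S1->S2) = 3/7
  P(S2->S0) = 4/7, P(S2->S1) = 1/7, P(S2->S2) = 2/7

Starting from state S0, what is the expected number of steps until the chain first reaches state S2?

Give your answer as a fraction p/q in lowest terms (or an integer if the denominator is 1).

Let h_i = expected steps to first reach S2 from state i.
Boundary: h_S2 = 0.
First-step equations for the other states:
  h_S0 = 1 + 4/7*h_S0 + 1/7*h_S1 + 2/7*h_S2
  h_S1 = 1 + 1/7*h_S0 + 3/7*h_S1 + 3/7*h_S2

Substituting h_S2 = 0 and rearranging gives the linear system (I - Q) h = 1:
  [3/7, -1/7] . (h_S0, h_S1) = 1
  [-1/7, 4/7] . (h_S0, h_S1) = 1

Solving yields:
  h_S0 = 35/11
  h_S1 = 28/11

Starting state is S0, so the expected hitting time is h_S0 = 35/11.

Answer: 35/11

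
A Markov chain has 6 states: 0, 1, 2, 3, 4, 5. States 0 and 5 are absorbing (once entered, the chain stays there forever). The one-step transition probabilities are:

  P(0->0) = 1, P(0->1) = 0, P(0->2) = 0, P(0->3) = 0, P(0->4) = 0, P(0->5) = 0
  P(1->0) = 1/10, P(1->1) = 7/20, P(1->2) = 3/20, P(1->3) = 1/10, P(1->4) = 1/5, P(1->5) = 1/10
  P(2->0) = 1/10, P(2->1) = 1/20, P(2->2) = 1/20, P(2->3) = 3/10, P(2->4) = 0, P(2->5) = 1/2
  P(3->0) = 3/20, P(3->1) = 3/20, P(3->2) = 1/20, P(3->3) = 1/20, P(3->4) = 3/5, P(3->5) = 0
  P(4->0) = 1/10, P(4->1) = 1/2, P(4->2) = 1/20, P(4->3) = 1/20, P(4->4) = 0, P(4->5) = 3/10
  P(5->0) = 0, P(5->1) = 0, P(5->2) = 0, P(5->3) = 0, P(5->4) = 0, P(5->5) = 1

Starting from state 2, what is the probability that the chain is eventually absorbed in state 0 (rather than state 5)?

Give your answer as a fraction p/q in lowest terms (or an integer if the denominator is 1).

Answer: 4127/15643

Derivation:
Let a_i = P(absorbed in 0 | start in state i).
Boundary conditions: a_0 = 1, a_5 = 0.
For each transient state i, a_i = sum_j P(i->j) * a_j:
  a_1 = 1/10*a_0 + 7/20*a_1 + 3/20*a_2 + 1/10*a_3 + 1/5*a_4 + 1/10*a_5
  a_2 = 1/10*a_0 + 1/20*a_1 + 1/20*a_2 + 3/10*a_3 + 0*a_4 + 1/2*a_5
  a_3 = 3/20*a_0 + 3/20*a_1 + 1/20*a_2 + 1/20*a_3 + 3/5*a_4 + 0*a_5
  a_4 = 1/10*a_0 + 1/2*a_1 + 1/20*a_2 + 1/20*a_3 + 0*a_4 + 3/10*a_5

Substituting a_0 = 1 and a_5 = 0, rearrange to (I - Q) a = r where r[i] = P(i -> 0):
  [13/20, -3/20, -1/10, -1/5] . (a_1, a_2, a_3, a_4) = 1/10
  [-1/20, 19/20, -3/10, 0] . (a_1, a_2, a_3, a_4) = 1/10
  [-3/20, -1/20, 19/20, -3/5] . (a_1, a_2, a_3, a_4) = 3/20
  [-1/2, -1/20, -1/20, 1] . (a_1, a_2, a_3, a_4) = 1/10

Solving yields:
  a_1 = 5985/15643
  a_2 = 4127/15643
  a_3 = 6857/15643
  a_4 = 5106/15643

Starting state is 2, so the absorption probability is a_2 = 4127/15643.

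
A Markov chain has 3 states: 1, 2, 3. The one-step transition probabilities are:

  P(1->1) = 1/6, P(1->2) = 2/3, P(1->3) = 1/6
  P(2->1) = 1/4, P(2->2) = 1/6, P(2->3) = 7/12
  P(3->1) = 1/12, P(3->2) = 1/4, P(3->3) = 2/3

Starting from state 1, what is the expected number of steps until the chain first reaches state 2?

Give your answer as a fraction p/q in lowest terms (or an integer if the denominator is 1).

Let h_i = expected steps to first reach 2 from state i.
Boundary: h_2 = 0.
First-step equations for the other states:
  h_1 = 1 + 1/6*h_1 + 2/3*h_2 + 1/6*h_3
  h_3 = 1 + 1/12*h_1 + 1/4*h_2 + 2/3*h_3

Substituting h_2 = 0 and rearranging gives the linear system (I - Q) h = 1:
  [5/6, -1/6] . (h_1, h_3) = 1
  [-1/12, 1/3] . (h_1, h_3) = 1

Solving yields:
  h_1 = 36/19
  h_3 = 66/19

Starting state is 1, so the expected hitting time is h_1 = 36/19.

Answer: 36/19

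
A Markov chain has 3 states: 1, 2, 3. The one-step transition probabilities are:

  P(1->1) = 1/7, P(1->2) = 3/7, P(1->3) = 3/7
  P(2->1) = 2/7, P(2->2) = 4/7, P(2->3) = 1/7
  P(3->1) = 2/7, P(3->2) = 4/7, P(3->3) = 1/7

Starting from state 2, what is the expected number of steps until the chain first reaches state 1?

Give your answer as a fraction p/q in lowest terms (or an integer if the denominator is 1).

Let h_i = expected steps to first reach 1 from state i.
Boundary: h_1 = 0.
First-step equations for the other states:
  h_2 = 1 + 2/7*h_1 + 4/7*h_2 + 1/7*h_3
  h_3 = 1 + 2/7*h_1 + 4/7*h_2 + 1/7*h_3

Substituting h_1 = 0 and rearranging gives the linear system (I - Q) h = 1:
  [3/7, -1/7] . (h_2, h_3) = 1
  [-4/7, 6/7] . (h_2, h_3) = 1

Solving yields:
  h_2 = 7/2
  h_3 = 7/2

Starting state is 2, so the expected hitting time is h_2 = 7/2.

Answer: 7/2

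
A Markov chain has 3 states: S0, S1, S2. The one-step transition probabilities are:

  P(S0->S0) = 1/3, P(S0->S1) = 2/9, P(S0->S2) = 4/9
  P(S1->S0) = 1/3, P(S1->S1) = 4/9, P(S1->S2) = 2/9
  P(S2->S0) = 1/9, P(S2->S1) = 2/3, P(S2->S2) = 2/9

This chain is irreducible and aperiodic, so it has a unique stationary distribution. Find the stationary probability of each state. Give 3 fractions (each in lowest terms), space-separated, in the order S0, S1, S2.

The stationary distribution satisfies pi = pi * P, i.e.:
  pi_S0 = 1/3*pi_S0 + 1/3*pi_S1 + 1/9*pi_S2
  pi_S1 = 2/9*pi_S0 + 4/9*pi_S1 + 2/3*pi_S2
  pi_S2 = 4/9*pi_S0 + 2/9*pi_S1 + 2/9*pi_S2
with normalization: pi_S0 + pi_S1 + pi_S2 = 1.

Using the first 2 balance equations plus normalization, the linear system A*pi = b is:
  [-2/3, 1/3, 1/9] . pi = 0
  [2/9, -5/9, 2/3] . pi = 0
  [1, 1, 1] . pi = 1

Solving yields:
  pi_S0 = 23/85
  pi_S1 = 38/85
  pi_S2 = 24/85

Verification (pi * P):
  23/85*1/3 + 38/85*1/3 + 24/85*1/9 = 23/85 = pi_S0  (ok)
  23/85*2/9 + 38/85*4/9 + 24/85*2/3 = 38/85 = pi_S1  (ok)
  23/85*4/9 + 38/85*2/9 + 24/85*2/9 = 24/85 = pi_S2  (ok)

Answer: 23/85 38/85 24/85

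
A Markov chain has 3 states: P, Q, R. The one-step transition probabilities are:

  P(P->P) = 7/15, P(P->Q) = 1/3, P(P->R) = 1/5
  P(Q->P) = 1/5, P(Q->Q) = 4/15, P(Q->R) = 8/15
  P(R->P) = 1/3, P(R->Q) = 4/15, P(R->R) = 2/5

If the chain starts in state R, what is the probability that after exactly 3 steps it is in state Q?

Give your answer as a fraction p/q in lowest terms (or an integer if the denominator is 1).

Computing P^3 by repeated multiplication:
P^1 =
  P: [7/15, 1/3, 1/5]
  Q: [1/5, 4/15, 8/15]
  R: [1/3, 4/15, 2/5]
P^2 =
  P: [79/225, 67/225, 79/225]
  Q: [73/225, 7/25, 89/225]
  R: [77/225, 13/45, 83/225]
P^3 =
  P: [383/1125, 979/3375, 1247/3375]
  Q: [229/675, 973/3375, 419/1125]
  R: [383/1125, 977/3375, 1249/3375]

(P^3)[R -> Q] = 977/3375

Answer: 977/3375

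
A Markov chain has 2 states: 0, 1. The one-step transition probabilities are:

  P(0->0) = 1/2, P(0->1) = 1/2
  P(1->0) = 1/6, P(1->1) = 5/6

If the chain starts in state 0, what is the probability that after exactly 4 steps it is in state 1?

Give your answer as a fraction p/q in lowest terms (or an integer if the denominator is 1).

Answer: 20/27

Derivation:
Computing P^4 by repeated multiplication:
P^1 =
  0: [1/2, 1/2]
  1: [1/6, 5/6]
P^2 =
  0: [1/3, 2/3]
  1: [2/9, 7/9]
P^3 =
  0: [5/18, 13/18]
  1: [13/54, 41/54]
P^4 =
  0: [7/27, 20/27]
  1: [20/81, 61/81]

(P^4)[0 -> 1] = 20/27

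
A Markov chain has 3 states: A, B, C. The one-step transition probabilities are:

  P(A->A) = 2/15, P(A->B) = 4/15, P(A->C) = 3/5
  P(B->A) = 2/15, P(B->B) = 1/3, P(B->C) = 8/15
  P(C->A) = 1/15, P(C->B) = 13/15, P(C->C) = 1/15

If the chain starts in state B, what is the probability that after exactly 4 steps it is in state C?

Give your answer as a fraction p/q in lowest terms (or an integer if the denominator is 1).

Answer: 17864/50625

Derivation:
Computing P^4 by repeated multiplication:
P^1 =
  A: [2/15, 4/15, 3/5]
  B: [2/15, 1/3, 8/15]
  C: [1/15, 13/15, 1/15]
P^2 =
  A: [7/75, 29/45, 59/225]
  B: [22/225, 137/225, 22/75]
  C: [29/225, 82/225, 38/75]
P^3 =
  A: [391/3375, 1576/3375, 1408/3375]
  B: [128/1125, 1631/3375, 272/675]
  C: [112/1125, 2008/3375, 1031/3375]
P^4 =
  A: [5342/50625, 27748/50625, 1169/3375]
  B: [1078/10125, 27371/50625, 17864/50625]
  C: [5719/50625, 24787/50625, 20119/50625]

(P^4)[B -> C] = 17864/50625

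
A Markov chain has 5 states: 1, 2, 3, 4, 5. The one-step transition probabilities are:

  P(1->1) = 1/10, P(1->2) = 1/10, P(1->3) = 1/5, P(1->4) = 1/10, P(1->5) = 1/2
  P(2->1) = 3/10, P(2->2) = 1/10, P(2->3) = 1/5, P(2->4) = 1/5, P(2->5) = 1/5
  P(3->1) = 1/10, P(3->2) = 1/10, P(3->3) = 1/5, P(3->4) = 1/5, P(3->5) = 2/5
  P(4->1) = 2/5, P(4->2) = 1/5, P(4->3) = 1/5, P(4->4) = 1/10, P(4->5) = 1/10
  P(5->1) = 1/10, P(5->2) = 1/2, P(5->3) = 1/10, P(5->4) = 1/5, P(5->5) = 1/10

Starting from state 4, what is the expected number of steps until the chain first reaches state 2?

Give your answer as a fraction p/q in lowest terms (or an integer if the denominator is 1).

Answer: 7235/1682

Derivation:
Let h_i = expected steps to first reach 2 from state i.
Boundary: h_2 = 0.
First-step equations for the other states:
  h_1 = 1 + 1/10*h_1 + 1/10*h_2 + 1/5*h_3 + 1/10*h_4 + 1/2*h_5
  h_3 = 1 + 1/10*h_1 + 1/10*h_2 + 1/5*h_3 + 1/5*h_4 + 2/5*h_5
  h_4 = 1 + 2/5*h_1 + 1/5*h_2 + 1/5*h_3 + 1/10*h_4 + 1/10*h_5
  h_5 = 1 + 1/10*h_1 + 1/2*h_2 + 1/10*h_3 + 1/5*h_4 + 1/10*h_5

Substituting h_2 = 0 and rearranging gives the linear system (I - Q) h = 1:
  [9/10, -1/5, -1/10, -1/2] . (h_1, h_3, h_4, h_5) = 1
  [-1/10, 4/5, -1/5, -2/5] . (h_1, h_3, h_4, h_5) = 1
  [-2/5, -1/5, 9/10, -1/10] . (h_1, h_3, h_4, h_5) = 1
  [-1/10, -1/10, -1/5, 9/10] . (h_1, h_3, h_4, h_5) = 1

Solving yields:
  h_1 = 3565/841
  h_3 = 7345/1682
  h_4 = 7235/1682
  h_5 = 5085/1682

Starting state is 4, so the expected hitting time is h_4 = 7235/1682.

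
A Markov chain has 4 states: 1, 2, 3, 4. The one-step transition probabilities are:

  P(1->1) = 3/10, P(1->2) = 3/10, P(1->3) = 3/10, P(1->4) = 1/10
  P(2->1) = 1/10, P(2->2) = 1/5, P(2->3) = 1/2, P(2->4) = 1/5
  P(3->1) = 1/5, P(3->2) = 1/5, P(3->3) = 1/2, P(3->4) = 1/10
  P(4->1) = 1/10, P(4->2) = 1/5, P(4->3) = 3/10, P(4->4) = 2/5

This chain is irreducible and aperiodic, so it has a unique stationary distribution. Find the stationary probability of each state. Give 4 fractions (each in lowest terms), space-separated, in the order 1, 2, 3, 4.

The stationary distribution satisfies pi = pi * P, i.e.:
  pi_1 = 3/10*pi_1 + 1/10*pi_2 + 1/5*pi_3 + 1/10*pi_4
  pi_2 = 3/10*pi_1 + 1/5*pi_2 + 1/5*pi_3 + 1/5*pi_4
  pi_3 = 3/10*pi_1 + 1/2*pi_2 + 1/2*pi_3 + 3/10*pi_4
  pi_4 = 1/10*pi_1 + 1/5*pi_2 + 1/10*pi_3 + 2/5*pi_4
with normalization: pi_1 + pi_2 + pi_3 + pi_4 = 1.

Using the first 3 balance equations plus normalization, the linear system A*pi = b is:
  [-7/10, 1/10, 1/5, 1/10] . pi = 0
  [3/10, -4/5, 1/5, 1/5] . pi = 0
  [3/10, 1/2, -1/2, 3/10] . pi = 0
  [1, 1, 1, 1] . pi = 1

Solving yields:
  pi_1 = 57/319
  pi_2 = 139/638
  pi_3 = 137/319
  pi_4 = 111/638

Verification (pi * P):
  57/319*3/10 + 139/638*1/10 + 137/319*1/5 + 111/638*1/10 = 57/319 = pi_1  (ok)
  57/319*3/10 + 139/638*1/5 + 137/319*1/5 + 111/638*1/5 = 139/638 = pi_2  (ok)
  57/319*3/10 + 139/638*1/2 + 137/319*1/2 + 111/638*3/10 = 137/319 = pi_3  (ok)
  57/319*1/10 + 139/638*1/5 + 137/319*1/10 + 111/638*2/5 = 111/638 = pi_4  (ok)

Answer: 57/319 139/638 137/319 111/638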